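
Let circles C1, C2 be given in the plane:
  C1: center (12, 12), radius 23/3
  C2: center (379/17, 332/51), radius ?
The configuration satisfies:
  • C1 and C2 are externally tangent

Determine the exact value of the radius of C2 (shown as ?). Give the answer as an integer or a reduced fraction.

1. [ext C1·C2]  r_C2² + (46/3)r_C2 − 232/3 = 0  ⇒  r_C2 = 4 (r>0 drops 1)

4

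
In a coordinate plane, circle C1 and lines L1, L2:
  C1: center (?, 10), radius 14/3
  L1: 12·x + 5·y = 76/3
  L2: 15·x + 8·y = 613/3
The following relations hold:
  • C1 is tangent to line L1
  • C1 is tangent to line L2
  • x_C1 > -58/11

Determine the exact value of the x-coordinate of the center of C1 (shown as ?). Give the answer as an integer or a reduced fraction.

3

1. [C1‖L1]  x_C1² + (37/9)x_C1 − 64/3 = 0  ⇒  x_C1 = -64/9 or 3
2. [C1‖L2]  x_C1² − (746/45)x_C1 + 611/15 = 0  ⇒  x_C1 = 3 or 611/45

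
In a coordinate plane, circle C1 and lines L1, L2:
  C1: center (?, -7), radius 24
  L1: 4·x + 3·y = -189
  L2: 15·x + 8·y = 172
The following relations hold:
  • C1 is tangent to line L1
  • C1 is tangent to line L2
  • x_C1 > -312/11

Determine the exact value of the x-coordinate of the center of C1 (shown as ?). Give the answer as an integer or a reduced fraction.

-12

1. [C1‖L1]  x_C1² + 84x_C1 + 864 = 0  ⇒  x_C1 = -72 or -12
2. [C1‖L2]  x_C1² − (152/5)x_C1 − 2544/5 = 0  ⇒  x_C1 = -12 or 212/5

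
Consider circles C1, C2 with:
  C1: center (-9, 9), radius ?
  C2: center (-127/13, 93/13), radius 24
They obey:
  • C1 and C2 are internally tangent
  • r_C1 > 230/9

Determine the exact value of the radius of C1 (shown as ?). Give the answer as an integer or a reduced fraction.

1. [int C1,C2]  r_C1² − 48r_C1 + 572 = 0  ⇒  r_C1 = 22 or 26
2. given r_C1 > 230/9: keep 26

26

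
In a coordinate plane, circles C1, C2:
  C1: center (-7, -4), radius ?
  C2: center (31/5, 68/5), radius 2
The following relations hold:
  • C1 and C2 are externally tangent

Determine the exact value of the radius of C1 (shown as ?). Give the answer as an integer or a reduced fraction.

20

1. [ext C1·C2]  r_C1² + 4r_C1 − 480 = 0  ⇒  r_C1 = 20 (r>0 drops 1)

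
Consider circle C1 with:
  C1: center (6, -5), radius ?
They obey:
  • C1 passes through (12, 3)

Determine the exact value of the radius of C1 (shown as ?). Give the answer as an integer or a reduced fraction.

10

1. [C1∋P]  r_C1² − 100 = 0  ⇒  r_C1 = 10 (r>0 drops 1)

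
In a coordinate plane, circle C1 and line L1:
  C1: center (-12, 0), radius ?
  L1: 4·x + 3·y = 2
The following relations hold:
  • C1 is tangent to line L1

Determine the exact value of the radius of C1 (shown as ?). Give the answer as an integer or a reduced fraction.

10

1. [C1‖L1]  r_C1² − 100 = 0  ⇒  r_C1 = 10 (r>0 drops 1)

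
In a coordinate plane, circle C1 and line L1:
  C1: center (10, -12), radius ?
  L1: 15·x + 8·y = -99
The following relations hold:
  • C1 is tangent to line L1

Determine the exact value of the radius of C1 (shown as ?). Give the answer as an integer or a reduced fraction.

9

1. [C1‖L1]  r_C1² − 81 = 0  ⇒  r_C1 = 9 (r>0 drops 1)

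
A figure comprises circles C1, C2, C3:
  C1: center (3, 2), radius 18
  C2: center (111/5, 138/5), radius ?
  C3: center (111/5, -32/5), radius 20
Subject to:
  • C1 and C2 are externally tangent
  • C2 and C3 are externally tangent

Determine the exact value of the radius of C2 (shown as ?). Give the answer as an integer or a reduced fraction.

14

1. [ext C1·C2]  r_C2² + 36r_C2 − 700 = 0  ⇒  r_C2 = 14 (r>0 drops 1)
2. [ext C2·C3]  r_C2² + 40r_C2 − 756 = 0  ⇒  r_C2 = 14 (r>0 drops 1)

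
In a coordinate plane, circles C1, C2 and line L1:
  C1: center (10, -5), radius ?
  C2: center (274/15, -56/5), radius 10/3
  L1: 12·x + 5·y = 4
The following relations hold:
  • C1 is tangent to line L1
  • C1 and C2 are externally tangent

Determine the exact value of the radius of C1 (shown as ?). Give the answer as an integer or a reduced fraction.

7

1. [C1‖L1]  r_C1² − 49 = 0  ⇒  r_C1 = 7 (r>0 drops 1)
2. [ext C1·C2]  r_C1² + (20/3)r_C1 − 287/3 = 0  ⇒  r_C1 = 7 (r>0 drops 1)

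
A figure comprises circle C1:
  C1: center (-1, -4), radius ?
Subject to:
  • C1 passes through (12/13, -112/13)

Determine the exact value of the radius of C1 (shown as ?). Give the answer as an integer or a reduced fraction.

5

1. [C1∋P]  r_C1² − 25 = 0  ⇒  r_C1 = 5 (r>0 drops 1)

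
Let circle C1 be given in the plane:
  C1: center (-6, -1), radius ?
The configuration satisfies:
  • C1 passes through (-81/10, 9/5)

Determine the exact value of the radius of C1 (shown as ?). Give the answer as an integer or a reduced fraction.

7/2

1. [C1∋P]  r_C1² − 49/4 = 0  ⇒  r_C1 = 7/2 (r>0 drops 1)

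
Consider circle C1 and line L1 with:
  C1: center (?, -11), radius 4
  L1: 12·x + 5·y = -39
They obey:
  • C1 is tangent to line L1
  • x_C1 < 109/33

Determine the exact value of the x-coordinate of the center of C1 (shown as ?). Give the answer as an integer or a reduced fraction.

-3

1. [C1‖L1]  x_C1² − (8/3)x_C1 − 17 = 0  ⇒  x_C1 = -3 or 17/3
2. given x_C1 < 109/33: keep -3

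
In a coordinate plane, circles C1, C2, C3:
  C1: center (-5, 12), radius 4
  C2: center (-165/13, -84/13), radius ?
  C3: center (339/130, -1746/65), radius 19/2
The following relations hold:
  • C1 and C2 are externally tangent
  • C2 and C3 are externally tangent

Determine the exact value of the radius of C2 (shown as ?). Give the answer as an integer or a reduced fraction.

16

1. [ext C1·C2]  r_C2² + 8r_C2 − 384 = 0  ⇒  r_C2 = 16 (r>0 drops 1)
2. [ext C2·C3]  r_C2² + 19r_C2 − 560 = 0  ⇒  r_C2 = 16 (r>0 drops 1)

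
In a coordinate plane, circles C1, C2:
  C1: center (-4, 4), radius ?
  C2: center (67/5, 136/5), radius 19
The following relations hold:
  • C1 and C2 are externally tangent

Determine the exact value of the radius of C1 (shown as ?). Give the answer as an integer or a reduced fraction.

1. [ext C1·C2]  r_C1² + 38r_C1 − 480 = 0  ⇒  r_C1 = 10 (r>0 drops 1)

10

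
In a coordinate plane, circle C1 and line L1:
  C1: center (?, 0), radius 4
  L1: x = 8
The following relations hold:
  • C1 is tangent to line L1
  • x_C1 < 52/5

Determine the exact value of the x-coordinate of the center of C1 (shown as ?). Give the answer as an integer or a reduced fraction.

4

1. [C1‖L1]  x_C1² − 16x_C1 + 48 = 0  ⇒  x_C1 = 4 or 12
2. given x_C1 < 52/5: keep 4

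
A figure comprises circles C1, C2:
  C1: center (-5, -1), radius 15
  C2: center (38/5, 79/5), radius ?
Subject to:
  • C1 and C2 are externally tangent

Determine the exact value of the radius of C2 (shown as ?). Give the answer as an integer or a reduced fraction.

1. [ext C1·C2]  r_C2² + 30r_C2 − 216 = 0  ⇒  r_C2 = 6 (r>0 drops 1)

6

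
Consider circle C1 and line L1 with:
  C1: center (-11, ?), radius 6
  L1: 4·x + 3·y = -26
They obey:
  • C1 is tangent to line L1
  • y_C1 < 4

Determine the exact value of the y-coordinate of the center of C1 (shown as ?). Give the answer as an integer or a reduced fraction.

1. [C1‖L1]  y_C1² − 12y_C1 − 64 = 0  ⇒  y_C1 = -4 or 16
2. given y_C1 < 4: keep -4

-4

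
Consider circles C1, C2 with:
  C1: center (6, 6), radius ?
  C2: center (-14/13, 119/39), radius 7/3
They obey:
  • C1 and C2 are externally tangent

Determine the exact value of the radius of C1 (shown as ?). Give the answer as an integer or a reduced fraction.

1. [ext C1·C2]  r_C1² + (14/3)r_C1 − 160/3 = 0  ⇒  r_C1 = 16/3 (r>0 drops 1)

16/3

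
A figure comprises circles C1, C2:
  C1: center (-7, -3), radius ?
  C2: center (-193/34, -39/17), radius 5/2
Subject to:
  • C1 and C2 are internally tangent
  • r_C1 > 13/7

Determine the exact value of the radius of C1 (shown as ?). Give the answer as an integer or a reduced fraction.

1. [int C1,C2]  r_C1² − 5r_C1 + 4 = 0  ⇒  r_C1 = 1 or 4
2. given r_C1 > 13/7: keep 4

4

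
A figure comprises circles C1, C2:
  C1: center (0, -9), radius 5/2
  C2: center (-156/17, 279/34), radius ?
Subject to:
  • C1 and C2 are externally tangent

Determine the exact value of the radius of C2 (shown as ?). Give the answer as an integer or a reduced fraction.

17

1. [ext C1·C2]  r_C2² + 5r_C2 − 374 = 0  ⇒  r_C2 = 17 (r>0 drops 1)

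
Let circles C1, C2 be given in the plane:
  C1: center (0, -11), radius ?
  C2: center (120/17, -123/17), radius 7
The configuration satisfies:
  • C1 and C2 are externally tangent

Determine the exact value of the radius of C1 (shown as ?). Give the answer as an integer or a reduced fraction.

1. [ext C1·C2]  r_C1² + 14r_C1 − 15 = 0  ⇒  r_C1 = 1 (r>0 drops 1)

1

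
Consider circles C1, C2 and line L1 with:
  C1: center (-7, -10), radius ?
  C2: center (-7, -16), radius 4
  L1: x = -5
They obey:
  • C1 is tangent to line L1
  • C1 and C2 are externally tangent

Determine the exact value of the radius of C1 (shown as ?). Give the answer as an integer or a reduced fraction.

2

1. [C1‖L1]  r_C1² − 4 = 0  ⇒  r_C1 = 2 (r>0 drops 1)
2. [ext C1·C2]  r_C1² + 8r_C1 − 20 = 0  ⇒  r_C1 = 2 (r>0 drops 1)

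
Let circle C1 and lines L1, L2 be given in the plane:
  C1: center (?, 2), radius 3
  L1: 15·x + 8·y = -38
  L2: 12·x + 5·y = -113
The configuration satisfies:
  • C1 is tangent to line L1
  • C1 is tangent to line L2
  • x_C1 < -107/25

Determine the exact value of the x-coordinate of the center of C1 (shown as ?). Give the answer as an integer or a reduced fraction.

1. [C1‖L1]  x_C1² + (36/5)x_C1 + 7/5 = 0  ⇒  x_C1 = -7 or -1/5
2. [C1‖L2]  x_C1² + (41/2)x_C1 + 189/2 = 0  ⇒  x_C1 = -27/2 or -7

-7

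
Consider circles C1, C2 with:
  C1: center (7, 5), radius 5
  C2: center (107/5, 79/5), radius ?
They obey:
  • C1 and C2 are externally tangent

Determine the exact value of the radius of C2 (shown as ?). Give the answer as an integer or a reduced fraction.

1. [ext C1·C2]  r_C2² + 10r_C2 − 299 = 0  ⇒  r_C2 = 13 (r>0 drops 1)

13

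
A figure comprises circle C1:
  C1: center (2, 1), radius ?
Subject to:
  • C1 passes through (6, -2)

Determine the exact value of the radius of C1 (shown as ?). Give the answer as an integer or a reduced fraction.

1. [C1∋P]  r_C1² − 25 = 0  ⇒  r_C1 = 5 (r>0 drops 1)

5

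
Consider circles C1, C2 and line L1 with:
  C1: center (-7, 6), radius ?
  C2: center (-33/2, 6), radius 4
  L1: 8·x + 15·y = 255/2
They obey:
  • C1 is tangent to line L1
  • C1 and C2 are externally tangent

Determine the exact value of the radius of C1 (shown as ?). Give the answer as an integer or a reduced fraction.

1. [C1‖L1]  r_C1² − 121/4 = 0  ⇒  r_C1 = 11/2 (r>0 drops 1)
2. [ext C1·C2]  r_C1² + 8r_C1 − 297/4 = 0  ⇒  r_C1 = 11/2 (r>0 drops 1)

11/2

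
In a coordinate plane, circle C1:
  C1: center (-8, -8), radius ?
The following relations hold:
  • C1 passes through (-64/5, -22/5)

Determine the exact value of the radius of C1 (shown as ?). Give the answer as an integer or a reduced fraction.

6

1. [C1∋P]  r_C1² − 36 = 0  ⇒  r_C1 = 6 (r>0 drops 1)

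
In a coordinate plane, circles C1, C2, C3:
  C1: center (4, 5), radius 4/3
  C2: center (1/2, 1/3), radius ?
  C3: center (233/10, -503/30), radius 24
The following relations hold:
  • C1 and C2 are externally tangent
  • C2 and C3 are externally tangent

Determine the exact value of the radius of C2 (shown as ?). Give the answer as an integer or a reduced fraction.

9/2

1. [ext C1·C2]  r_C2² + (8/3)r_C2 − 129/4 = 0  ⇒  r_C2 = 9/2 (r>0 drops 1)
2. [ext C2·C3]  r_C2² + 48r_C2 − 945/4 = 0  ⇒  r_C2 = 9/2 (r>0 drops 1)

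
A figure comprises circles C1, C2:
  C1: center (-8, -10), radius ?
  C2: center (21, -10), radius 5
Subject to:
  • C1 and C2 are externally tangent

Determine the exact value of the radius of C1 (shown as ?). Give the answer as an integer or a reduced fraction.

24

1. [ext C1·C2]  r_C1² + 10r_C1 − 816 = 0  ⇒  r_C1 = 24 (r>0 drops 1)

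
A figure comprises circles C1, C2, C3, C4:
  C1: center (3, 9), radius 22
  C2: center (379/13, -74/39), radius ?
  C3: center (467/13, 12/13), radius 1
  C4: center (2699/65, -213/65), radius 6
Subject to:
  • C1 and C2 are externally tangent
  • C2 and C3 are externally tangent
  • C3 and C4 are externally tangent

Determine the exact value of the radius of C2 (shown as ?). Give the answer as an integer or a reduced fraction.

19/3

1. [ext C1·C2]  r_C2² + 44r_C2 − 2869/9 = 0  ⇒  r_C2 = 19/3 (r>0 drops 1)
2. [ext C2·C3]  r_C2² + 2r_C2 − 475/9 = 0  ⇒  r_C2 = 19/3 (r>0 drops 1)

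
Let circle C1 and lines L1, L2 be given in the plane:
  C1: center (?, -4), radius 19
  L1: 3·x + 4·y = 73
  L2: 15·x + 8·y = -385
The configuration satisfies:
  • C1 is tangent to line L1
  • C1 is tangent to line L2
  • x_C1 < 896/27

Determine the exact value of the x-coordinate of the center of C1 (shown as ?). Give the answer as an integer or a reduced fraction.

1. [C1‖L1]  x_C1² − (178/3)x_C1 − 368/3 = 0  ⇒  x_C1 = -2 or 184/3
2. [C1‖L2]  x_C1² + (706/15)x_C1 + 1352/15 = 0  ⇒  x_C1 = -676/15 or -2

-2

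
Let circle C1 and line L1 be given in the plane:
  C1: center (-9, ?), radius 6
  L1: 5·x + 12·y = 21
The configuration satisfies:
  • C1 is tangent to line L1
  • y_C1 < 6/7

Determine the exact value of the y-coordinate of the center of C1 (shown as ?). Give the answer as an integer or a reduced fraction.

-1

1. [C1‖L1]  y_C1² − 11y_C1 − 12 = 0  ⇒  y_C1 = -1 or 12
2. given y_C1 < 6/7: keep -1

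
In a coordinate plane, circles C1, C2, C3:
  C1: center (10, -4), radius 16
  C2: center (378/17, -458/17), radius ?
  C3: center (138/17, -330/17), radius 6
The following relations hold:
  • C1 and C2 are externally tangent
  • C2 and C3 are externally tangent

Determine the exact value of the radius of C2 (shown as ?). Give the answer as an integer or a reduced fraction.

1. [ext C1·C2]  r_C2² + 32r_C2 − 420 = 0  ⇒  r_C2 = 10 (r>0 drops 1)
2. [ext C2·C3]  r_C2² + 12r_C2 − 220 = 0  ⇒  r_C2 = 10 (r>0 drops 1)

10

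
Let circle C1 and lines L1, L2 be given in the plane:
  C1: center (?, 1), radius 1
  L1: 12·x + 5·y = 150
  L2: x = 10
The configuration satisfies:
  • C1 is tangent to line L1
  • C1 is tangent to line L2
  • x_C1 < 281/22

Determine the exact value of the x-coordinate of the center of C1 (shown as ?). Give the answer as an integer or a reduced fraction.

11

1. [C1‖L1]  x_C1² − (145/6)x_C1 + 869/6 = 0  ⇒  x_C1 = 11 or 79/6
2. [C1‖L2]  x_C1² − 20x_C1 + 99 = 0  ⇒  x_C1 = 9 or 11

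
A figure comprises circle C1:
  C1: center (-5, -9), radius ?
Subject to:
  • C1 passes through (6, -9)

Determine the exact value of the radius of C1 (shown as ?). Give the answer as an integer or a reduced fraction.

1. [C1∋P]  r_C1² − 121 = 0  ⇒  r_C1 = 11 (r>0 drops 1)

11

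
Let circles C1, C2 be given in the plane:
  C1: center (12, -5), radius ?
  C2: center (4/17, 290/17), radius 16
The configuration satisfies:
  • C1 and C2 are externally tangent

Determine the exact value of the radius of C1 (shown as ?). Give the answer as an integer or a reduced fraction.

9

1. [ext C1·C2]  r_C1² + 32r_C1 − 369 = 0  ⇒  r_C1 = 9 (r>0 drops 1)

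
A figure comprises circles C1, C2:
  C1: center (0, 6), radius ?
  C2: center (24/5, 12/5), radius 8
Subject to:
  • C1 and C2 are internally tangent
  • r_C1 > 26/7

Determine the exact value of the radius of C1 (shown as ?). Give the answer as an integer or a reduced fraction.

1. [int C1,C2]  r_C1² − 16r_C1 + 28 = 0  ⇒  r_C1 = 2 or 14
2. given r_C1 > 26/7: keep 14

14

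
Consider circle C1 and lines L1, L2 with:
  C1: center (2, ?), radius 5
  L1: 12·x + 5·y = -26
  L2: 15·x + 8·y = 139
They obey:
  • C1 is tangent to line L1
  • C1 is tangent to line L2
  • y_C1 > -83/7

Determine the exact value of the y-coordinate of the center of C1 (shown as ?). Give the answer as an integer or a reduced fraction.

1. [C1‖L1]  y_C1² + 20y_C1 − 69 = 0  ⇒  y_C1 = -23 or 3
2. [C1‖L2]  y_C1² − (109/4)y_C1 + 291/4 = 0  ⇒  y_C1 = 3 or 97/4

3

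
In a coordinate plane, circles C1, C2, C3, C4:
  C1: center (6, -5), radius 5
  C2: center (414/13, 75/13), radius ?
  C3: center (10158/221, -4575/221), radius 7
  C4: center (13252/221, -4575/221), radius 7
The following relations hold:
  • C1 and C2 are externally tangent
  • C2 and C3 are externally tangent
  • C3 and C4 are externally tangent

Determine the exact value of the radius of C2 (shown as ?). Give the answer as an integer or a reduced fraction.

23

1. [ext C1·C2]  r_C2² + 10r_C2 − 759 = 0  ⇒  r_C2 = 23 (r>0 drops 1)
2. [ext C2·C3]  r_C2² + 14r_C2 − 851 = 0  ⇒  r_C2 = 23 (r>0 drops 1)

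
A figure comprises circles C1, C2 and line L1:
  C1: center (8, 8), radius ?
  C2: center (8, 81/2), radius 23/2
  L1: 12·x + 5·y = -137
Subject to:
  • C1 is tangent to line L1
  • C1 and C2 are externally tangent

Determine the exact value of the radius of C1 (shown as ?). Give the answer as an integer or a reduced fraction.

21

1. [C1‖L1]  r_C1² − 441 = 0  ⇒  r_C1 = 21 (r>0 drops 1)
2. [ext C1·C2]  r_C1² + 23r_C1 − 924 = 0  ⇒  r_C1 = 21 (r>0 drops 1)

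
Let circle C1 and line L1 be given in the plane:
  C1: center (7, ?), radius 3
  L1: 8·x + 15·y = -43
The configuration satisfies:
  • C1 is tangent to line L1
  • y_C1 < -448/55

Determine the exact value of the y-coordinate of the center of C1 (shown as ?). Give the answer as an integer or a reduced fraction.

-10

1. [C1‖L1]  y_C1² + (66/5)y_C1 + 32 = 0  ⇒  y_C1 = -10 or -16/5
2. given y_C1 < -448/55: keep -10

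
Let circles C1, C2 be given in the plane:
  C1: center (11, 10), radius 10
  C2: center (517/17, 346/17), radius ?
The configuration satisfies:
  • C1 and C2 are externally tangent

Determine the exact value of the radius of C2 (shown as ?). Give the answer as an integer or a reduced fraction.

12

1. [ext C1·C2]  r_C2² + 20r_C2 − 384 = 0  ⇒  r_C2 = 12 (r>0 drops 1)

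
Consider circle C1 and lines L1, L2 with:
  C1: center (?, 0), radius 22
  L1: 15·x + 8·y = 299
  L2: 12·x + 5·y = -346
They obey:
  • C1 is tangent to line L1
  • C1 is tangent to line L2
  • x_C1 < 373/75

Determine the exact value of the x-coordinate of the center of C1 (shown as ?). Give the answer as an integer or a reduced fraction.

1. [C1‖L1]  x_C1² − (598/15)x_C1 − 673/3 = 0  ⇒  x_C1 = -5 or 673/15
2. [C1‖L2]  x_C1² + (173/3)x_C1 + 790/3 = 0  ⇒  x_C1 = -158/3 or -5

-5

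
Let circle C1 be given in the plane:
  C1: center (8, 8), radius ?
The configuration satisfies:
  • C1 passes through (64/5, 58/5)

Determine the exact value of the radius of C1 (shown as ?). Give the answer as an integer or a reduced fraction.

6

1. [C1∋P]  r_C1² − 36 = 0  ⇒  r_C1 = 6 (r>0 drops 1)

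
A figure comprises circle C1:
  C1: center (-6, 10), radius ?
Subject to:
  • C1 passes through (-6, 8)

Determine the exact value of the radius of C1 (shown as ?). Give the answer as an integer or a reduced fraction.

1. [C1∋P]  r_C1² − 4 = 0  ⇒  r_C1 = 2 (r>0 drops 1)

2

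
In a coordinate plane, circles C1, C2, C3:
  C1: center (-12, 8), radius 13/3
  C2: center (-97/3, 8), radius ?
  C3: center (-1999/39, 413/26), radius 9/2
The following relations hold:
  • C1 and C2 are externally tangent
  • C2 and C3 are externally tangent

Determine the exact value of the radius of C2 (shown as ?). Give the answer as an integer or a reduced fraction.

1. [ext C1·C2]  r_C2² + (26/3)r_C2 − 1184/3 = 0  ⇒  r_C2 = 16 (r>0 drops 1)
2. [ext C2·C3]  r_C2² + 9r_C2 − 400 = 0  ⇒  r_C2 = 16 (r>0 drops 1)

16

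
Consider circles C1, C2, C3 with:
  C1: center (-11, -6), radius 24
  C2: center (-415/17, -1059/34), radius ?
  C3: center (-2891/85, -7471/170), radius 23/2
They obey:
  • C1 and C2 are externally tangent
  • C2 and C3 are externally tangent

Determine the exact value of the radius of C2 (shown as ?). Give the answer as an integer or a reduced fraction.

9/2

1. [ext C1·C2]  r_C2² + 48r_C2 − 945/4 = 0  ⇒  r_C2 = 9/2 (r>0 drops 1)
2. [ext C2·C3]  r_C2² + 23r_C2 − 495/4 = 0  ⇒  r_C2 = 9/2 (r>0 drops 1)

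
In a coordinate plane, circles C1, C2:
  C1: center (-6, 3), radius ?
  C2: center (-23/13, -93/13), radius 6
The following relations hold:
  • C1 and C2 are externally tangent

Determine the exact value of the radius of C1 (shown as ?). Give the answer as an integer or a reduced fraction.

5

1. [ext C1·C2]  r_C1² + 12r_C1 − 85 = 0  ⇒  r_C1 = 5 (r>0 drops 1)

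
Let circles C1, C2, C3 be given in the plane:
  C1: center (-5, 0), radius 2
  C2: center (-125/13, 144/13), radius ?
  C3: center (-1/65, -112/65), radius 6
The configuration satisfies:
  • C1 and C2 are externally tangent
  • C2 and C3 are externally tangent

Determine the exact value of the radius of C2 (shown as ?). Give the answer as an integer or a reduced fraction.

1. [ext C1·C2]  r_C2² + 4r_C2 − 140 = 0  ⇒  r_C2 = 10 (r>0 drops 1)
2. [ext C2·C3]  r_C2² + 12r_C2 − 220 = 0  ⇒  r_C2 = 10 (r>0 drops 1)

10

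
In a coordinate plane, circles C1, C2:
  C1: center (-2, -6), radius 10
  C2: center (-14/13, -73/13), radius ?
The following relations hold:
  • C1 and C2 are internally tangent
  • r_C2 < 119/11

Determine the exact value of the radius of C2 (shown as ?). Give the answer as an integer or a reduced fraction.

9

1. [int C1,C2]  r_C2² − 20r_C2 + 99 = 0  ⇒  r_C2 = 9 or 11
2. given r_C2 < 119/11: keep 9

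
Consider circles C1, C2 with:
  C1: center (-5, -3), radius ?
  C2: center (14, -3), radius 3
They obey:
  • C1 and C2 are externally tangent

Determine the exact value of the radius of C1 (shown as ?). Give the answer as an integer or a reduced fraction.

16

1. [ext C1·C2]  r_C1² + 6r_C1 − 352 = 0  ⇒  r_C1 = 16 (r>0 drops 1)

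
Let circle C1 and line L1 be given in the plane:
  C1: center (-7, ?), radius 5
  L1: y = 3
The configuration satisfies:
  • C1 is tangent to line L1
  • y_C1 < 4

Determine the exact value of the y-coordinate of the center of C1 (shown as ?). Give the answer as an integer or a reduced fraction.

1. [C1‖L1]  y_C1² − 6y_C1 − 16 = 0  ⇒  y_C1 = -2 or 8
2. given y_C1 < 4: keep -2

-2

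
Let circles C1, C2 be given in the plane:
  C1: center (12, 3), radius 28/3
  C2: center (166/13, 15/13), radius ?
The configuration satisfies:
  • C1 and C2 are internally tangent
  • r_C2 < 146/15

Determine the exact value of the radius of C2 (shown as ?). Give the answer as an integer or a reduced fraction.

1. [int C1,C2]  r_C2² − (56/3)r_C2 + 748/9 = 0  ⇒  r_C2 = 22/3 or 34/3
2. given r_C2 < 146/15: keep 22/3

22/3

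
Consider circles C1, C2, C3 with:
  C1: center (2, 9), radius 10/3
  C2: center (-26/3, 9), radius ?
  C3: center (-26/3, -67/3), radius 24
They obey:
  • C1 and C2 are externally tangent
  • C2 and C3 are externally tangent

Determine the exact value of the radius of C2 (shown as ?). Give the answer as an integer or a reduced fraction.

1. [ext C1·C2]  r_C2² + (20/3)r_C2 − 308/3 = 0  ⇒  r_C2 = 22/3 (r>0 drops 1)
2. [ext C2·C3]  r_C2² + 48r_C2 − 3652/9 = 0  ⇒  r_C2 = 22/3 (r>0 drops 1)

22/3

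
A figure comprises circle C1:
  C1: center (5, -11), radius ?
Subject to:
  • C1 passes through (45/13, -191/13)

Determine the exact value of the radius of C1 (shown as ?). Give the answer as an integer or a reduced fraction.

1. [C1∋P]  r_C1² − 16 = 0  ⇒  r_C1 = 4 (r>0 drops 1)

4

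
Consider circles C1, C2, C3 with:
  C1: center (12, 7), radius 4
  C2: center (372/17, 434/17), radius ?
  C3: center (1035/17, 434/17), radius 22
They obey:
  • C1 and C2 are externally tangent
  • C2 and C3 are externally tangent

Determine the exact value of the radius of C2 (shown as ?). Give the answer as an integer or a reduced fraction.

1. [ext C1·C2]  r_C2² + 8r_C2 − 425 = 0  ⇒  r_C2 = 17 (r>0 drops 1)
2. [ext C2·C3]  r_C2² + 44r_C2 − 1037 = 0  ⇒  r_C2 = 17 (r>0 drops 1)

17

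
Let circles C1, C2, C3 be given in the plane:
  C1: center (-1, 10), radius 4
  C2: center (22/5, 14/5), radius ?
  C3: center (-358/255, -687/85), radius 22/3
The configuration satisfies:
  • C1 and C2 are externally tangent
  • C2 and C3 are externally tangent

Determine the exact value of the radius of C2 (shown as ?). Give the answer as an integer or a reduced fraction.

5

1. [ext C1·C2]  r_C2² + 8r_C2 − 65 = 0  ⇒  r_C2 = 5 (r>0 drops 1)
2. [ext C2·C3]  r_C2² + (44/3)r_C2 − 295/3 = 0  ⇒  r_C2 = 5 (r>0 drops 1)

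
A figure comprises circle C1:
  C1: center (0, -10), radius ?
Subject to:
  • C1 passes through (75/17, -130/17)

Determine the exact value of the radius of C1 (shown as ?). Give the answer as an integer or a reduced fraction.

5

1. [C1∋P]  r_C1² − 25 = 0  ⇒  r_C1 = 5 (r>0 drops 1)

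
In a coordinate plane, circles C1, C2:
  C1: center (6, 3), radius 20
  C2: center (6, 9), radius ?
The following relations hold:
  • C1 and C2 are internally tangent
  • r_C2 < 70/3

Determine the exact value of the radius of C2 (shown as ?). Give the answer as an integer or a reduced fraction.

14

1. [int C1,C2]  r_C2² − 40r_C2 + 364 = 0  ⇒  r_C2 = 14 or 26
2. given r_C2 < 70/3: keep 14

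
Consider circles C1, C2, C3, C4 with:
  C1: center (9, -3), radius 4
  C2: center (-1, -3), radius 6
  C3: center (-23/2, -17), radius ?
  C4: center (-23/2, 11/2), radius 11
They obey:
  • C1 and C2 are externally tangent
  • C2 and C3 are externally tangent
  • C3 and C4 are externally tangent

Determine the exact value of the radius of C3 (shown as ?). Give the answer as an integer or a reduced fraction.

23/2

1. [ext C2·C3]  r_C3² + 12r_C3 − 1081/4 = 0  ⇒  r_C3 = 23/2 (r>0 drops 1)
2. [ext C3·C4]  r_C3² + 22r_C3 − 1541/4 = 0  ⇒  r_C3 = 23/2 (r>0 drops 1)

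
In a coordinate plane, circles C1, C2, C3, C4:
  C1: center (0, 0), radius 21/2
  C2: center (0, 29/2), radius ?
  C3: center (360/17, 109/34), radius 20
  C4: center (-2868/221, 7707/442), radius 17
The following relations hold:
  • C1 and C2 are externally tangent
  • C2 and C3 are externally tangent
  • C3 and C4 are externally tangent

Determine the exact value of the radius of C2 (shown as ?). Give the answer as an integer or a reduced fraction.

4

1. [ext C1·C2]  r_C2² + 21r_C2 − 100 = 0  ⇒  r_C2 = 4 (r>0 drops 1)
2. [ext C2·C3]  r_C2² + 40r_C2 − 176 = 0  ⇒  r_C2 = 4 (r>0 drops 1)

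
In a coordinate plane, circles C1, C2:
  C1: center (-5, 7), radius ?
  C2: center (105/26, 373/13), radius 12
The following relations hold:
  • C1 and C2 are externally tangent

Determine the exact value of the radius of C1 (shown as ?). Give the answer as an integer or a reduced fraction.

23/2

1. [ext C1·C2]  r_C1² + 24r_C1 − 1633/4 = 0  ⇒  r_C1 = 23/2 (r>0 drops 1)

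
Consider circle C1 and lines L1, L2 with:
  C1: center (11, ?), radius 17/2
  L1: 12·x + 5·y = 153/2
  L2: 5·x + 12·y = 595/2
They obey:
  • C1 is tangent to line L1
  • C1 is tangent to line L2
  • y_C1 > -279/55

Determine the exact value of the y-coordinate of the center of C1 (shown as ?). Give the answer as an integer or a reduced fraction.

11

1. [C1‖L1]  y_C1² + (111/5)y_C1 − 1826/5 = 0  ⇒  y_C1 = -166/5 or 11
2. [C1‖L2]  y_C1² − (485/12)y_C1 + 3883/12 = 0  ⇒  y_C1 = 11 or 353/12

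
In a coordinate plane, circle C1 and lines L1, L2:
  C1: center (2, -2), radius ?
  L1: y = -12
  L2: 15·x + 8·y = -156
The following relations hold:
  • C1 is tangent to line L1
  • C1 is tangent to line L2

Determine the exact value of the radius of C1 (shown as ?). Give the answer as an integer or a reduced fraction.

1. [C1‖L1]  r_C1² − 100 = 0  ⇒  r_C1 = 10 (r>0 drops 1)
2. [C1‖L2]  r_C1² − 100 = 0  ⇒  r_C1 = 10 (r>0 drops 1)

10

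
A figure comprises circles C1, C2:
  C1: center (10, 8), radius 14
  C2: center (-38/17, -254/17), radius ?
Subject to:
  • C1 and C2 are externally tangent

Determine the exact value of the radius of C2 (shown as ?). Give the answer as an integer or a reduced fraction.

12

1. [ext C1·C2]  r_C2² + 28r_C2 − 480 = 0  ⇒  r_C2 = 12 (r>0 drops 1)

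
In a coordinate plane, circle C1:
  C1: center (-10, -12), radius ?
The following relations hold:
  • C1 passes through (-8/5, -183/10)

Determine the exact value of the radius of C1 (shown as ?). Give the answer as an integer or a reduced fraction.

21/2

1. [C1∋P]  r_C1² − 441/4 = 0  ⇒  r_C1 = 21/2 (r>0 drops 1)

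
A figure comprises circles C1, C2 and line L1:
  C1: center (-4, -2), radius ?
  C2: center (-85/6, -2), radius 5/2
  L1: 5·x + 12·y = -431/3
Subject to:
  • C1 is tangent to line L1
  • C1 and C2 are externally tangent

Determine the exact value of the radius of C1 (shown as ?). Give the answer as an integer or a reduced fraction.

23/3

1. [C1‖L1]  r_C1² − 529/9 = 0  ⇒  r_C1 = 23/3 (r>0 drops 1)
2. [ext C1·C2]  r_C1² + 5r_C1 − 874/9 = 0  ⇒  r_C1 = 23/3 (r>0 drops 1)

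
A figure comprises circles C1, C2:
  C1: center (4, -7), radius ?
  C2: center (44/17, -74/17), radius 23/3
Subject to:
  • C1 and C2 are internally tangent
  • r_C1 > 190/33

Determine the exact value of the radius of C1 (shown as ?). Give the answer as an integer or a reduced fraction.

1. [int C1,C2]  r_C1² − (46/3)r_C1 + 448/9 = 0  ⇒  r_C1 = 14/3 or 32/3
2. given r_C1 > 190/33: keep 32/3

32/3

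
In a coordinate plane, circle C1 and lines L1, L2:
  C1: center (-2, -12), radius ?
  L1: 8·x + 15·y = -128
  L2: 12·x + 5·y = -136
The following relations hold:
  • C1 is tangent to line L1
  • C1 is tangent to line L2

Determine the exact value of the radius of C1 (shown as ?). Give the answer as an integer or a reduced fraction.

1. [C1‖L1]  r_C1² − 16 = 0  ⇒  r_C1 = 4 (r>0 drops 1)
2. [C1‖L2]  r_C1² − 16 = 0  ⇒  r_C1 = 4 (r>0 drops 1)

4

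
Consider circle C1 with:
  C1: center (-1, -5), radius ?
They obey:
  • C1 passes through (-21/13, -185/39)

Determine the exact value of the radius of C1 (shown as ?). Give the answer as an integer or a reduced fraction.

1. [C1∋P]  r_C1² − 4/9 = 0  ⇒  r_C1 = 2/3 (r>0 drops 1)

2/3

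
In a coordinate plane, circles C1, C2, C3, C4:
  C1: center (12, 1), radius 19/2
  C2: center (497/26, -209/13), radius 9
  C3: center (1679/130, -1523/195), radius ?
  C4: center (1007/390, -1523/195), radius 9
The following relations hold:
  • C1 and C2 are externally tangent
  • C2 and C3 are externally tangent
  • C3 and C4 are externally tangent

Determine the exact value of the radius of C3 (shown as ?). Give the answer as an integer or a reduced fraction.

4/3

1. [ext C2·C3]  r_C3² + 18r_C3 − 232/9 = 0  ⇒  r_C3 = 4/3 (r>0 drops 1)
2. [ext C3·C4]  r_C3² + 18r_C3 − 232/9 = 0  ⇒  r_C3 = 4/3 (r>0 drops 1)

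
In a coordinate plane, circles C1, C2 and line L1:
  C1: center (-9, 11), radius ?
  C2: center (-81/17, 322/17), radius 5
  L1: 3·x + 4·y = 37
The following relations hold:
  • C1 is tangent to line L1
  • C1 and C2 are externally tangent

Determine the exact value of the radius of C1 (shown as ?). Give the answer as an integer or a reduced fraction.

1. [C1‖L1]  r_C1² − 16 = 0  ⇒  r_C1 = 4 (r>0 drops 1)
2. [ext C1·C2]  r_C1² + 10r_C1 − 56 = 0  ⇒  r_C1 = 4 (r>0 drops 1)

4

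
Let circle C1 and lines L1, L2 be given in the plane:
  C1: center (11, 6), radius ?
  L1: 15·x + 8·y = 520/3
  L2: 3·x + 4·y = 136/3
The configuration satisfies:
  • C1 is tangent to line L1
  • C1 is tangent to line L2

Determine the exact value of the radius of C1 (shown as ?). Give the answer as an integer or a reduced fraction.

7/3

1. [C1‖L1]  r_C1² − 49/9 = 0  ⇒  r_C1 = 7/3 (r>0 drops 1)
2. [C1‖L2]  r_C1² − 49/9 = 0  ⇒  r_C1 = 7/3 (r>0 drops 1)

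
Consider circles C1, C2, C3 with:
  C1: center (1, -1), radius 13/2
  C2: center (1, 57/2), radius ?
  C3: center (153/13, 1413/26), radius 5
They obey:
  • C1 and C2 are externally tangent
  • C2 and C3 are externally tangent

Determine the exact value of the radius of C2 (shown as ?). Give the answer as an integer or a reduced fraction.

1. [ext C1·C2]  r_C2² + 13r_C2 − 828 = 0  ⇒  r_C2 = 23 (r>0 drops 1)
2. [ext C2·C3]  r_C2² + 10r_C2 − 759 = 0  ⇒  r_C2 = 23 (r>0 drops 1)

23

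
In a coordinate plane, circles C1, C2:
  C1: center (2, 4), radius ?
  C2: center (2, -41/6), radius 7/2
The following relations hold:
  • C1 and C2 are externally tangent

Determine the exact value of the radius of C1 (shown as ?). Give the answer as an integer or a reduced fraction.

1. [ext C1·C2]  r_C1² + 7r_C1 − 946/9 = 0  ⇒  r_C1 = 22/3 (r>0 drops 1)

22/3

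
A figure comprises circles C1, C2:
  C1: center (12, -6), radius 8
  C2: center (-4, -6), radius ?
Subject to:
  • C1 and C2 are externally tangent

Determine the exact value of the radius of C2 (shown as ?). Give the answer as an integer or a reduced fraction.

8

1. [ext C1·C2]  r_C2² + 16r_C2 − 192 = 0  ⇒  r_C2 = 8 (r>0 drops 1)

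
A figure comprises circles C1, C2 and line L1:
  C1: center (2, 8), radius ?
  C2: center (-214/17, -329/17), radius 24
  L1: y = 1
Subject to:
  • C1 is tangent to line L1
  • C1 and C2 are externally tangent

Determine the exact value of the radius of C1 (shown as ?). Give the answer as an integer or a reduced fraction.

1. [C1‖L1]  r_C1² − 49 = 0  ⇒  r_C1 = 7 (r>0 drops 1)
2. [ext C1·C2]  r_C1² + 48r_C1 − 385 = 0  ⇒  r_C1 = 7 (r>0 drops 1)

7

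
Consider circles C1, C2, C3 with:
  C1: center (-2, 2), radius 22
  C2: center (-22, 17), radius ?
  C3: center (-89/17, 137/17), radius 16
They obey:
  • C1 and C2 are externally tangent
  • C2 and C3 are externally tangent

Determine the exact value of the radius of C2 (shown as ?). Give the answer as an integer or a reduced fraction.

3

1. [ext C1·C2]  r_C2² + 44r_C2 − 141 = 0  ⇒  r_C2 = 3 (r>0 drops 1)
2. [ext C2·C3]  r_C2² + 32r_C2 − 105 = 0  ⇒  r_C2 = 3 (r>0 drops 1)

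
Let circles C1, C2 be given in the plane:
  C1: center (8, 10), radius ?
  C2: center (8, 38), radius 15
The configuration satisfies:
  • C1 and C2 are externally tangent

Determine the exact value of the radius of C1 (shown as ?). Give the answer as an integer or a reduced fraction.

1. [ext C1·C2]  r_C1² + 30r_C1 − 559 = 0  ⇒  r_C1 = 13 (r>0 drops 1)

13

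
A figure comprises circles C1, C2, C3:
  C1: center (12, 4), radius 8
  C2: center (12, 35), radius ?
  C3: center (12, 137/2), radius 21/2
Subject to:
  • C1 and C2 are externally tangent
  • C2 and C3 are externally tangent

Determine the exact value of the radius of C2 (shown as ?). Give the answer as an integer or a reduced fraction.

23

1. [ext C1·C2]  r_C2² + 16r_C2 − 897 = 0  ⇒  r_C2 = 23 (r>0 drops 1)
2. [ext C2·C3]  r_C2² + 21r_C2 − 1012 = 0  ⇒  r_C2 = 23 (r>0 drops 1)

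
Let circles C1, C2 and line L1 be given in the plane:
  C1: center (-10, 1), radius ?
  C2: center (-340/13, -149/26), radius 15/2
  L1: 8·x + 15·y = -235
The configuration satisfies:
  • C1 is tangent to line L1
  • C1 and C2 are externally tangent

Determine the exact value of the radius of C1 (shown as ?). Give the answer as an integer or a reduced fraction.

10

1. [C1‖L1]  r_C1² − 100 = 0  ⇒  r_C1 = 10 (r>0 drops 1)
2. [ext C1·C2]  r_C1² + 15r_C1 − 250 = 0  ⇒  r_C1 = 10 (r>0 drops 1)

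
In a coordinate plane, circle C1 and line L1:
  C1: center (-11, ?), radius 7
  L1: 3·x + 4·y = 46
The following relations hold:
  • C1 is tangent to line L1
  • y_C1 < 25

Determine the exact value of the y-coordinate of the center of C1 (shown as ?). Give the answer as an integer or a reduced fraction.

1. [C1‖L1]  y_C1² − (79/2)y_C1 + 627/2 = 0  ⇒  y_C1 = 11 or 57/2
2. given y_C1 < 25: keep 11

11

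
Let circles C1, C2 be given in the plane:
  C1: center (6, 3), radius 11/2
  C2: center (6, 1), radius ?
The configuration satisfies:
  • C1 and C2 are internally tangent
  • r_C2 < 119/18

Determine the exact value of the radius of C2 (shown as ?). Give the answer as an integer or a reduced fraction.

7/2

1. [int C1,C2]  r_C2² − 11r_C2 + 105/4 = 0  ⇒  r_C2 = 7/2 or 15/2
2. given r_C2 < 119/18: keep 7/2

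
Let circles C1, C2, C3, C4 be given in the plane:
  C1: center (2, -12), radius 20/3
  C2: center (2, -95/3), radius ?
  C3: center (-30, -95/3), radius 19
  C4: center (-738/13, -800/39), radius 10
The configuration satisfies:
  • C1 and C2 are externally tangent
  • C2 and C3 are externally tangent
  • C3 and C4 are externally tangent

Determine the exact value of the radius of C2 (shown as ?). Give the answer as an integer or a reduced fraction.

1. [ext C1·C2]  r_C2² + (40/3)r_C2 − 1027/3 = 0  ⇒  r_C2 = 13 (r>0 drops 1)
2. [ext C2·C3]  r_C2² + 38r_C2 − 663 = 0  ⇒  r_C2 = 13 (r>0 drops 1)

13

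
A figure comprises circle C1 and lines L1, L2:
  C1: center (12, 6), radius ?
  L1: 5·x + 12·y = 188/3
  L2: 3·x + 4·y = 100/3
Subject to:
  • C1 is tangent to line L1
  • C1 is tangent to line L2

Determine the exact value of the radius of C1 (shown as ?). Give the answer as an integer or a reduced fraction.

16/3

1. [C1‖L1]  r_C1² − 256/9 = 0  ⇒  r_C1 = 16/3 (r>0 drops 1)
2. [C1‖L2]  r_C1² − 256/9 = 0  ⇒  r_C1 = 16/3 (r>0 drops 1)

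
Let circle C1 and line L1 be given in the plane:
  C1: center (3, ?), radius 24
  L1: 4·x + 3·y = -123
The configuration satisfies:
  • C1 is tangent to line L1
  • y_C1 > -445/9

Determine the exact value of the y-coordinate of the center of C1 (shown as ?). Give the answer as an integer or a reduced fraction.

1. [C1‖L1]  y_C1² + 90y_C1 + 425 = 0  ⇒  y_C1 = -85 or -5
2. given y_C1 > -445/9: keep -5

-5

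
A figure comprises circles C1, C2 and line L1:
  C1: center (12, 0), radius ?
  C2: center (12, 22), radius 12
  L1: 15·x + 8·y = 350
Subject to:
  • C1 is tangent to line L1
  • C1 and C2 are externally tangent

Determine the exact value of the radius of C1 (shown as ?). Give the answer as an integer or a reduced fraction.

10

1. [C1‖L1]  r_C1² − 100 = 0  ⇒  r_C1 = 10 (r>0 drops 1)
2. [ext C1·C2]  r_C1² + 24r_C1 − 340 = 0  ⇒  r_C1 = 10 (r>0 drops 1)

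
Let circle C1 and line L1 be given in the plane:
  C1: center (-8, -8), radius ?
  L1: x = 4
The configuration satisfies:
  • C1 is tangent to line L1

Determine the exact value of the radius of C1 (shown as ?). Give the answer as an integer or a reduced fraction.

1. [C1‖L1]  r_C1² − 144 = 0  ⇒  r_C1 = 12 (r>0 drops 1)

12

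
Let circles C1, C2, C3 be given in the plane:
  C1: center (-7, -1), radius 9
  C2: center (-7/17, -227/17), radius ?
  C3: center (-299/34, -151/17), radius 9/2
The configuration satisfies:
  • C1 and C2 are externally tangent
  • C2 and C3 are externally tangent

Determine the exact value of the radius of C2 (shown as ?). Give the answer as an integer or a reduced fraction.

5

1. [ext C1·C2]  r_C2² + 18r_C2 − 115 = 0  ⇒  r_C2 = 5 (r>0 drops 1)
2. [ext C2·C3]  r_C2² + 9r_C2 − 70 = 0  ⇒  r_C2 = 5 (r>0 drops 1)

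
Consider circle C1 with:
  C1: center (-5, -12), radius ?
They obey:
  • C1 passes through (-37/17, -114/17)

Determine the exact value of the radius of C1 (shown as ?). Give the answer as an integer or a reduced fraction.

6

1. [C1∋P]  r_C1² − 36 = 0  ⇒  r_C1 = 6 (r>0 drops 1)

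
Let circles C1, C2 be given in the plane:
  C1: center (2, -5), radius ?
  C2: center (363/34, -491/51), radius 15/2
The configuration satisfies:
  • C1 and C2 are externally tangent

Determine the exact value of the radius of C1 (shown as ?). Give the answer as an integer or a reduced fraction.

7/3

1. [ext C1·C2]  r_C1² + 15r_C1 − 364/9 = 0  ⇒  r_C1 = 7/3 (r>0 drops 1)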